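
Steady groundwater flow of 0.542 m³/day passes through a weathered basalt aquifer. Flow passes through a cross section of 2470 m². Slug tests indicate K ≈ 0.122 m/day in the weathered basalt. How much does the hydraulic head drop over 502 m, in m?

From Q = K·A·i, i = Q / (K·A) = 0.542 / (0.1220 × 2470) = 0.001799.
Head loss Δh = i · L = 0.001799 × 502 = 0.9029 m.

0.903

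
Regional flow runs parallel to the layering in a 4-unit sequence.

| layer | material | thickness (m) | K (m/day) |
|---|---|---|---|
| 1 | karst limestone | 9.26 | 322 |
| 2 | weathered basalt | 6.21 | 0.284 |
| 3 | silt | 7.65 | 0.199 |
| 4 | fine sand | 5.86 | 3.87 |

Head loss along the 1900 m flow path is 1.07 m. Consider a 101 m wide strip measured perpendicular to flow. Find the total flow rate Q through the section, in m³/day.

171

Flow is parallel to layering, so each bed carries its own Darcy discharge and the transmissivities add.
Σ(K_i·b_i) = 322×9.26 + 0.284×6.21 + 0.199×7.65 + 3.87×5.86 = 3008 m²/day.
Hydraulic gradient i = Δh / L = 1.07 / 1900 = 0.0005632.
Q = Σ(K_i·b_i) · W · i = 3008 × 101 × 0.0005632 = 171.1 m³/day.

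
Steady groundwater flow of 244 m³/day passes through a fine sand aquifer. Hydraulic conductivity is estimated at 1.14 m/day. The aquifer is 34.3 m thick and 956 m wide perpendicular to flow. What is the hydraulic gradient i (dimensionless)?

0.00653

Cross-sectional area A = 956 × 34.3 = 32791 m².
From Q = K·A·i, i = Q / (K·A) = 244 / (1.140 × 32791) = 0.006527.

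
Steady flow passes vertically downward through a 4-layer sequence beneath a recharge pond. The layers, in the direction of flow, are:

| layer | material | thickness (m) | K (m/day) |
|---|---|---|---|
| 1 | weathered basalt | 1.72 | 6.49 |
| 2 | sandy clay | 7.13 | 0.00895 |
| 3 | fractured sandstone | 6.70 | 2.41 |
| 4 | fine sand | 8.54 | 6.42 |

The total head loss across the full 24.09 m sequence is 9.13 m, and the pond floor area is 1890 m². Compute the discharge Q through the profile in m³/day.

Flow is perpendicular to layering, so the layers act in series and the equivalent K is the thickness-weighted harmonic mean.
Total thickness L = 1.72 + 7.13 + 6.70 + 8.54 = 24.09 m.
Σ(b_i/K_i) = 1.72/6.49 + 7.13/0.00895 + 6.70/2.41 + 8.54/6.42 = 801.0 d.
K_eq = L / Σ(b_i/K_i) = 24.09 / 801.0 = 0.03007 m/day.
Q = K_eq · A · (Δh/L) = 0.03007 × 1890 × (9.13/24.09) = 21.54 m³/day.

21.5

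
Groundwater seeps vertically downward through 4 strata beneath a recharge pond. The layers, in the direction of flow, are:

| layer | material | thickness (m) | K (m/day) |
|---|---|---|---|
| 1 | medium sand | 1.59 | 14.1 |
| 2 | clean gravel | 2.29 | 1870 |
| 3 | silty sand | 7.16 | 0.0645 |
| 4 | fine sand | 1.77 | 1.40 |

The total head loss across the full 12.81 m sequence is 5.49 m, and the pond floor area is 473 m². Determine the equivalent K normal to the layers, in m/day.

Flow is perpendicular to layering, so the layers act in series and the equivalent K is the thickness-weighted harmonic mean.
Total thickness L = 1.59 + 2.29 + 7.16 + 1.77 = 12.81 m.
Σ(b_i/K_i) = 1.59/14.1 + 2.29/1870 + 7.16/0.0645 + 1.77/1.40 = 112.4 d.
K_eq = L / Σ(b_i/K_i) = 12.81 / 112.4 = 0.1140 m/day.

0.114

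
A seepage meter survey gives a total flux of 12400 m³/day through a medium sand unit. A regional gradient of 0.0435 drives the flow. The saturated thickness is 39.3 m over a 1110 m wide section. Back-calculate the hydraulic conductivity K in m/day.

Cross-sectional area A = 1110 × 39.3 = 43623 m².
Hydraulic gradient i = 0.0435.
From Q = K·A·i, K = Q / (A·i) = 12400 / (43623 × 0.04350) = 6.535 m/day.

6.53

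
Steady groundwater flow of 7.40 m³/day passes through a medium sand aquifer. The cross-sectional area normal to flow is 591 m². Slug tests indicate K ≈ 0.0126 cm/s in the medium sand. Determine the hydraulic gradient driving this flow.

0.00115

Convert K: 0.0126 cm/s × 864 = 10.89 m/day.
From Q = K·A·i, i = Q / (K·A) = 7.40 / (10.89 × 591.0) = 0.001150.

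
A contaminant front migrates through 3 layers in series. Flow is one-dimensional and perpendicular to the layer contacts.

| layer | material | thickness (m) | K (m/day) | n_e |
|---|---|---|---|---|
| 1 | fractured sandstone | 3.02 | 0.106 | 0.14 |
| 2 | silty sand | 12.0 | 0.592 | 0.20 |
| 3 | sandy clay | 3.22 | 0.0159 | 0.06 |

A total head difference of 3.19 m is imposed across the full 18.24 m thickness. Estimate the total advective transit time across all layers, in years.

With flow normal to the layers, continuity requires the same specific discharge q through every layer.
Σ(b_i/K_i) = 3.02/0.106 + 12.0/0.592 + 3.22/0.0159 = 251.3 d.
q = Δh / Σ(b_i/K_i) = 3.19 / 251.3 = 0.01270 m/day.
In each layer the seepage velocity is v_i = q/n_i, so the layer transit time is t_i = b_i·n_i / q:
  layer 1 (fractured sandstone): t_1 = 3.02 × 0.14 / 0.01270 = 33.30 d
  layer 2 (silty sand): t_2 = 12.0 × 0.20 / 0.01270 = 189.0 d
  layer 3 (sandy clay): t_3 = 3.22 × 0.06 / 0.01270 = 15.22 d
Total t = Σ t_i = 237.6 days = 0.6504 years.

0.650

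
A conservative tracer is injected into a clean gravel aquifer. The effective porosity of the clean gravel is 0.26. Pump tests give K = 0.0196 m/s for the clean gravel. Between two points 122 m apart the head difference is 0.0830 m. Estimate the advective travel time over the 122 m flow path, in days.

27.5

Convert K: 0.0196 m/s × 86400 = 1693 m/day.
Hydraulic gradient i = Δh / L = 0.0830 / 122 = 0.0006803.
Darcy flux q = K · i = 1693 × 0.0006803 = 1.152 m/day.
Seepage velocity v = q / n_e = 1.152 / 0.26 = 4.431 m/day.
Travel time t = L / v = 122 / 4.431 = 27.53 days.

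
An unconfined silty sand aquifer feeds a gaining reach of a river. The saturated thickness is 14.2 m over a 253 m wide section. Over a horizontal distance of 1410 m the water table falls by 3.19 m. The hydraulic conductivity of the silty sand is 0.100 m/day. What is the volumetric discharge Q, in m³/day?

0.813

Cross-sectional area A = 253 × 14.2 = 3593 m².
Hydraulic gradient i = Δh / L = 3.19 / 1410 = 0.002262.
Darcy's law: Q = K · A · i = 0.1000 × 3593 × 0.002262 = 0.8128 m³/day.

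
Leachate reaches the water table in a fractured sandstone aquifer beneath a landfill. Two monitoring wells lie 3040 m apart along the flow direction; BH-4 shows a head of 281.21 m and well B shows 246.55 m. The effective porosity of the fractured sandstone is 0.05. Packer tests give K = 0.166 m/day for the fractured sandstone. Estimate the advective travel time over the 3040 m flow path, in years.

Hydraulic gradient i = (281.21 − 246.55) / 3040 = 34.66 / 3040 = 0.01140.
Darcy flux q = K · i = 0.1660 × 0.01140 = 0.001893 m/day.
Seepage velocity v = q / n_e = 0.001893 / 0.05 = 0.03785 m/day.
Travel time t = L / v = 3040 / 0.03785 = 80312 days = 219.9 years.

220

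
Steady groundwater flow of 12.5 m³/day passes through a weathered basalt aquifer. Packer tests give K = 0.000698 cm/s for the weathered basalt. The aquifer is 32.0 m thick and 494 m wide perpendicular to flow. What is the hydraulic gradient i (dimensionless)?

Convert K: 0.000698 cm/s × 864 = 0.6031 m/day.
Cross-sectional area A = 494 × 32.0 = 15808 m².
From Q = K·A·i, i = Q / (K·A) = 12.5 / (0.6031 × 15808) = 0.001311.

0.00131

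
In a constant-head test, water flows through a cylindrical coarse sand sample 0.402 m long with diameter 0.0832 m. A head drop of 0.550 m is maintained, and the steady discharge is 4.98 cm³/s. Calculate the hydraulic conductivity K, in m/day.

Cross-sectional area A = π·(d/2)² = π × (0.0832/2)² = 0.005437 m².
Convert discharge: 4.98 cm³/s = 4.980e-06 m³/s.
Darcy's law rearranged: K = Q·L / (A·Δh) = 4.980e-06 × 0.402 / (0.005437 × 0.550) = 0.0006695 m/s = 57.85 m/day.

57.8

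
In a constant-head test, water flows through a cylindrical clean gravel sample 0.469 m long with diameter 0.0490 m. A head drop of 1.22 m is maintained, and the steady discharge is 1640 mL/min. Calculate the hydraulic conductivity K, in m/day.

481

Cross-sectional area A = π·(d/2)² = π × (0.0490/2)² = 0.001886 m².
Convert discharge: 1640 mL/min = 2.733e-05 m³/s.
Darcy's law rearranged: K = Q·L / (A·Δh) = 2.733e-05 × 0.469 / (0.001886 × 1.22) = 0.005572 m/s = 481.4 m/day.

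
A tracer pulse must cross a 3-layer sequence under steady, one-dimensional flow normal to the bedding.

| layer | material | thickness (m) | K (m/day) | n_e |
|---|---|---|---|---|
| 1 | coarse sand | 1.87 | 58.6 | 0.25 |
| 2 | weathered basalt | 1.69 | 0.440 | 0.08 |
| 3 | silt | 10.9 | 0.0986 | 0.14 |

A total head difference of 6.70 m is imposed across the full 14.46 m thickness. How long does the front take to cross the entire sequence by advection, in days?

With flow normal to the layers, continuity requires the same specific discharge q through every layer.
Σ(b_i/K_i) = 1.87/58.6 + 1.69/0.440 + 10.9/0.0986 = 114.4 d.
q = Δh / Σ(b_i/K_i) = 6.70 / 114.4 = 0.05856 m/day.
In each layer the seepage velocity is v_i = q/n_i, so the layer transit time is t_i = b_i·n_i / q:
  layer 1 (coarse sand): t_1 = 1.87 × 0.25 / 0.05856 = 7.984 d
  layer 2 (weathered basalt): t_2 = 1.69 × 0.08 / 0.05856 = 2.309 d
  layer 3 (silt): t_3 = 10.9 × 0.14 / 0.05856 = 26.06 d
Total t = Σ t_i = 36.35 days.

36.4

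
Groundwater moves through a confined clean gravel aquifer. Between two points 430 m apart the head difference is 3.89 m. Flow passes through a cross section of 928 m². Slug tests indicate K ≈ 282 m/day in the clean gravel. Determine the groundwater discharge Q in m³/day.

2370

Hydraulic gradient i = Δh / L = 3.89 / 430 = 0.009047.
Darcy's law: Q = K · A · i = 282.0 × 928.0 × 0.009047 = 2367 m³/day.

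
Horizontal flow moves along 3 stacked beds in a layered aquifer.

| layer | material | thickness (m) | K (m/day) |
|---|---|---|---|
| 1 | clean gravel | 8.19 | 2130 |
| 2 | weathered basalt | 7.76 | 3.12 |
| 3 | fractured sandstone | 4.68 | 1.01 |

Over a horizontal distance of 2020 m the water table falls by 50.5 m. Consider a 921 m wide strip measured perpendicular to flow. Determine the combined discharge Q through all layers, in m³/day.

402000

Flow is parallel to layering, so each bed carries its own Darcy discharge and the transmissivities add.
Σ(K_i·b_i) = 2130×8.19 + 3.12×7.76 + 1.01×4.68 = 17474 m²/day.
Hydraulic gradient i = Δh / L = 50.5 / 2020 = 0.02500.
Q = Σ(K_i·b_i) · W · i = 17474 × 921 × 0.02500 = 4.023e+05 m³/day.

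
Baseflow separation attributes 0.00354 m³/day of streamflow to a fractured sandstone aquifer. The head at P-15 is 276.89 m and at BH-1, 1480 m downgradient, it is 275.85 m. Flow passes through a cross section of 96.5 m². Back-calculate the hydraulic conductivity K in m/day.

0.0522

Hydraulic gradient i = (276.89 − 275.85) / 1480 = 1.04 / 1480 = 0.0007027.
From Q = K·A·i, K = Q / (A·i) = 0.00354 / (96.50 × 0.0007027) = 0.05220 m/day.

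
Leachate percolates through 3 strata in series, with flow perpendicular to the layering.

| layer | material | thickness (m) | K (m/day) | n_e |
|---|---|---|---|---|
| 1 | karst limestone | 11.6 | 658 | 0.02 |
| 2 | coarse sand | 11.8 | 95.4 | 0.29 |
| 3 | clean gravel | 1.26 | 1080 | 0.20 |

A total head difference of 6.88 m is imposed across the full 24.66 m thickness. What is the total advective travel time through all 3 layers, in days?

0.0809

With flow normal to the layers, continuity requires the same specific discharge q through every layer.
Σ(b_i/K_i) = 11.6/658 + 11.8/95.4 + 1.26/1080 = 0.1425 d.
q = Δh / Σ(b_i/K_i) = 6.88 / 0.1425 = 48.29 m/day.
In each layer the seepage velocity is v_i = q/n_i, so the layer transit time is t_i = b_i·n_i / q:
  layer 1 (karst limestone): t_1 = 11.6 × 0.02 / 48.29 = 0.004805 d
  layer 2 (coarse sand): t_2 = 11.8 × 0.29 / 48.29 = 0.07087 d
  layer 3 (clean gravel): t_3 = 1.26 × 0.20 / 48.29 = 0.005219 d
Total t = Σ t_i = 0.08089 days.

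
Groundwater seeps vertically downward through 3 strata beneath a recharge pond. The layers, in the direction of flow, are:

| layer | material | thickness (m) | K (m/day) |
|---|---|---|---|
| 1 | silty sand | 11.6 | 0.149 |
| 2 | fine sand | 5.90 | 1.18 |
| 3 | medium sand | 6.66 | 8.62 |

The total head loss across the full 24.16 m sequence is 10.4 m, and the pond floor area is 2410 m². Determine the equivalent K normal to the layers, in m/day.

0.289

Flow is perpendicular to layering, so the layers act in series and the equivalent K is the thickness-weighted harmonic mean.
Total thickness L = 11.6 + 5.90 + 6.66 = 24.16 m.
Σ(b_i/K_i) = 11.6/0.149 + 5.90/1.18 + 6.66/8.62 = 83.62 d.
K_eq = L / Σ(b_i/K_i) = 24.16 / 83.62 = 0.2889 m/day.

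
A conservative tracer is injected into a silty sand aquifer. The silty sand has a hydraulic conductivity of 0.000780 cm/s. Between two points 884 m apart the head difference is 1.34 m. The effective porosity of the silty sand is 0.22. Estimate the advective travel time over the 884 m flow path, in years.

521

Convert K: 0.000780 cm/s × 864 = 0.6739 m/day.
Hydraulic gradient i = Δh / L = 1.34 / 884 = 0.001516.
Darcy flux q = K · i = 0.6739 × 0.001516 = 0.001022 m/day.
Seepage velocity v = q / n_e = 0.001022 / 0.22 = 0.004643 m/day.
Travel time t = L / v = 884 / 0.004643 = 1.904e+05 days = 521.2 years.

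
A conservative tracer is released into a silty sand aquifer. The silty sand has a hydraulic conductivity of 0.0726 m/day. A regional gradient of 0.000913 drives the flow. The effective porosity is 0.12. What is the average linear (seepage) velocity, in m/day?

Hydraulic gradient i = 0.000913.
Darcy flux q = K · i = 0.07260 × 0.0009130 = 6.628e-05 m/day.
Seepage velocity v = q / n_e = 6.628e-05 / 0.12 = 0.0005524 m/day.

0.000552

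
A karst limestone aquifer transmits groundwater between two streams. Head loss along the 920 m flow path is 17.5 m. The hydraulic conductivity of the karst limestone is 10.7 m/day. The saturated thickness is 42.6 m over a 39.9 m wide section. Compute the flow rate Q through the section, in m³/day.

Cross-sectional area A = 39.9 × 42.6 = 1700 m².
Hydraulic gradient i = Δh / L = 17.5 / 920 = 0.01902.
Darcy's law: Q = K · A · i = 10.70 × 1700 × 0.01902 = 346.0 m³/day.

346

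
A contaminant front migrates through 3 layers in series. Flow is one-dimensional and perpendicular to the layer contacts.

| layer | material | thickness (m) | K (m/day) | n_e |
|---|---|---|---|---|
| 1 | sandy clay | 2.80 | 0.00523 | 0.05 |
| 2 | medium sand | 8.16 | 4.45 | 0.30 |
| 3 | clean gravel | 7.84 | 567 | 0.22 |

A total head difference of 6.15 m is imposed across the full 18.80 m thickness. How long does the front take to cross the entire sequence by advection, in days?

With flow normal to the layers, continuity requires the same specific discharge q through every layer.
Σ(b_i/K_i) = 2.80/0.00523 + 8.16/4.45 + 7.84/567 = 537.2 d.
q = Δh / Σ(b_i/K_i) = 6.15 / 537.2 = 0.01145 m/day.
In each layer the seepage velocity is v_i = q/n_i, so the layer transit time is t_i = b_i·n_i / q:
  layer 1 (sandy clay): t_1 = 2.80 × 0.05 / 0.01145 = 12.23 d
  layer 2 (medium sand): t_2 = 8.16 × 0.30 / 0.01145 = 213.8 d
  layer 3 (clean gravel): t_3 = 7.84 × 0.22 / 0.01145 = 150.7 d
Total t = Σ t_i = 376.7 days.

377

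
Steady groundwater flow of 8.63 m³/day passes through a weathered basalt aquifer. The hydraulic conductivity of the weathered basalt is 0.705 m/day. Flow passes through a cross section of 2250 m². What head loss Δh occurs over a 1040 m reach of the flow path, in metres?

5.66

From Q = K·A·i, i = Q / (K·A) = 8.63 / (0.7050 × 2250) = 0.005441.
Head loss Δh = i · L = 0.005441 × 1040 = 5.658 m.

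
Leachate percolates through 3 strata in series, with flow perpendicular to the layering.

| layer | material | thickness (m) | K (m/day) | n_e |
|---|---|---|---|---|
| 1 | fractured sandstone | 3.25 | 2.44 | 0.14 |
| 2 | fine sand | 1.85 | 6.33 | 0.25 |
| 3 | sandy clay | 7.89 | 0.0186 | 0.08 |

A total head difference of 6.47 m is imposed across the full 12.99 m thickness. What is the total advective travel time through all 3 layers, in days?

102

With flow normal to the layers, continuity requires the same specific discharge q through every layer.
Σ(b_i/K_i) = 3.25/2.44 + 1.85/6.33 + 7.89/0.0186 = 425.8 d.
q = Δh / Σ(b_i/K_i) = 6.47 / 425.8 = 0.01519 m/day.
In each layer the seepage velocity is v_i = q/n_i, so the layer transit time is t_i = b_i·n_i / q:
  layer 1 (fractured sandstone): t_1 = 3.25 × 0.14 / 0.01519 = 29.95 d
  layer 2 (fine sand): t_2 = 1.85 × 0.25 / 0.01519 = 30.44 d
  layer 3 (sandy clay): t_3 = 7.89 × 0.08 / 0.01519 = 41.54 d
Total t = Σ t_i = 101.9 days.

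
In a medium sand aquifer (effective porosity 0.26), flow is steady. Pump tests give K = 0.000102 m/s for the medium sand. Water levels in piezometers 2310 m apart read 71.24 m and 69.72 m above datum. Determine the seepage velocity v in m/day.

0.0223

Convert K: 0.000102 m/s × 86400 = 8.813 m/day.
Hydraulic gradient i = (71.24 − 69.72) / 2310 = 1.52 / 2310 = 0.0006580.
Darcy flux q = K · i = 8.813 × 0.0006580 = 0.005799 m/day.
Seepage velocity v = q / n_e = 0.005799 / 0.26 = 0.02230 m/day.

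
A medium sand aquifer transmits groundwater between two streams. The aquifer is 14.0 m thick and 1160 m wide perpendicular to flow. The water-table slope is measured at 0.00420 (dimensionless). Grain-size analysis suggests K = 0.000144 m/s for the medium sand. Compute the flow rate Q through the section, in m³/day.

849

Convert K: 0.000144 m/s × 86400 = 12.44 m/day.
Cross-sectional area A = 1160 × 14.0 = 16240 m².
Hydraulic gradient i = 0.00420.
Darcy's law: Q = K · A · i = 12.44 × 16240 × 0.004200 = 848.6 m³/day.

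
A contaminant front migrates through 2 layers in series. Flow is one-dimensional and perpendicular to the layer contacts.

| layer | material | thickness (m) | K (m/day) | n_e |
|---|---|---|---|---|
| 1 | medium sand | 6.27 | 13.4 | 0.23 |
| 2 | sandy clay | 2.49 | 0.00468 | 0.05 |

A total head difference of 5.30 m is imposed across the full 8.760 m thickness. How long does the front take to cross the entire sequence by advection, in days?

157

With flow normal to the layers, continuity requires the same specific discharge q through every layer.
Σ(b_i/K_i) = 6.27/13.4 + 2.49/0.00468 = 532.5 d.
q = Δh / Σ(b_i/K_i) = 5.30 / 532.5 = 0.009953 m/day.
In each layer the seepage velocity is v_i = q/n_i, so the layer transit time is t_i = b_i·n_i / q:
  layer 1 (medium sand): t_1 = 6.27 × 0.23 / 0.009953 = 144.9 d
  layer 2 (sandy clay): t_2 = 2.49 × 0.05 / 0.009953 = 12.51 d
Total t = Σ t_i = 157.4 days.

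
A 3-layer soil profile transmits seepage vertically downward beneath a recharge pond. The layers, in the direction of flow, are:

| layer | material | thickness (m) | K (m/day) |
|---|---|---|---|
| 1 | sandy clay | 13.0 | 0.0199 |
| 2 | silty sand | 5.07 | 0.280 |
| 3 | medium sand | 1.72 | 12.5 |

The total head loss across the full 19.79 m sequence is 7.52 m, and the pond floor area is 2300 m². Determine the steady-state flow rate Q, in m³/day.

Flow is perpendicular to layering, so the layers act in series and the equivalent K is the thickness-weighted harmonic mean.
Total thickness L = 13.0 + 5.07 + 1.72 = 19.79 m.
Σ(b_i/K_i) = 13.0/0.0199 + 5.07/0.280 + 1.72/12.5 = 671.5 d.
K_eq = L / Σ(b_i/K_i) = 19.79 / 671.5 = 0.02947 m/day.
Q = K_eq · A · (Δh/L) = 0.02947 × 2300 × (7.52/19.79) = 25.76 m³/day.

25.8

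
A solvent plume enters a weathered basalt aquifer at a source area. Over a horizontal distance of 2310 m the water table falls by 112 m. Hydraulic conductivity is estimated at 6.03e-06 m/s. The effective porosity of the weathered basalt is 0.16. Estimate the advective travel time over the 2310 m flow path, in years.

Convert K: 6.03e-06 m/s × 86400 = 0.5210 m/day.
Hydraulic gradient i = Δh / L = 112 / 2310 = 0.04848.
Darcy flux q = K · i = 0.5210 × 0.04848 = 0.02526 m/day.
Seepage velocity v = q / n_e = 0.02526 / 0.16 = 0.1579 m/day.
Travel time t = L / v = 2310 / 0.1579 = 14632 days = 40.06 years.

40.1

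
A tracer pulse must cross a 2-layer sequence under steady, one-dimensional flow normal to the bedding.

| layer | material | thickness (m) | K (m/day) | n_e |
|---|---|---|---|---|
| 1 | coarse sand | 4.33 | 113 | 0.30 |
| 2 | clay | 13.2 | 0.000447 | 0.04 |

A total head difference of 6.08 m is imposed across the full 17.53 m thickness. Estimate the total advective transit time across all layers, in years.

24.3

With flow normal to the layers, continuity requires the same specific discharge q through every layer.
Σ(b_i/K_i) = 4.33/113 + 13.2/0.000447 = 29530 d.
q = Δh / Σ(b_i/K_i) = 6.08 / 29530 = 0.0002059 m/day.
In each layer the seepage velocity is v_i = q/n_i, so the layer transit time is t_i = b_i·n_i / q:
  layer 1 (coarse sand): t_1 = 4.33 × 0.30 / 0.0002059 = 6309 d
  layer 2 (clay): t_2 = 13.2 × 0.04 / 0.0002059 = 2564 d
Total t = Σ t_i = 8874 days = 24.29 years.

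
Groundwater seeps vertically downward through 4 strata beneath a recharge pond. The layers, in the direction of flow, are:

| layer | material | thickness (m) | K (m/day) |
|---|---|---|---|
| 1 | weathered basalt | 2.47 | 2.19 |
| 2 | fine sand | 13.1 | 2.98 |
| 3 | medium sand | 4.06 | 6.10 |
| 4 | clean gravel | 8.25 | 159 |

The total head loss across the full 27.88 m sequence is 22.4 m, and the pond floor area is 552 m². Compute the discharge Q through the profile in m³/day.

1980

Flow is perpendicular to layering, so the layers act in series and the equivalent K is the thickness-weighted harmonic mean.
Total thickness L = 2.47 + 13.1 + 4.06 + 8.25 = 27.88 m.
Σ(b_i/K_i) = 2.47/2.19 + 13.1/2.98 + 4.06/6.10 + 8.25/159 = 6.241 d.
K_eq = L / Σ(b_i/K_i) = 27.88 / 6.241 = 4.467 m/day.
Q = K_eq · A · (Δh/L) = 4.467 × 552 × (22.4/27.88) = 1981 m³/day.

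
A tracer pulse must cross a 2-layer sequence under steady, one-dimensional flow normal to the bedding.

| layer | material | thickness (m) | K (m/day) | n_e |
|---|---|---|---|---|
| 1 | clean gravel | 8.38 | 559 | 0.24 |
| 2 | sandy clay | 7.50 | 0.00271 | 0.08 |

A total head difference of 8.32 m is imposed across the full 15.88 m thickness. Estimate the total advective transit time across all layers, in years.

With flow normal to the layers, continuity requires the same specific discharge q through every layer.
Σ(b_i/K_i) = 8.38/559 + 7.50/0.00271 = 2768 d.
q = Δh / Σ(b_i/K_i) = 8.32 / 2768 = 0.003006 m/day.
In each layer the seepage velocity is v_i = q/n_i, so the layer transit time is t_i = b_i·n_i / q:
  layer 1 (clean gravel): t_1 = 8.38 × 0.24 / 0.003006 = 669.0 d
  layer 2 (sandy clay): t_2 = 7.50 × 0.08 / 0.003006 = 199.6 d
Total t = Σ t_i = 868.6 days = 2.378 years.

2.38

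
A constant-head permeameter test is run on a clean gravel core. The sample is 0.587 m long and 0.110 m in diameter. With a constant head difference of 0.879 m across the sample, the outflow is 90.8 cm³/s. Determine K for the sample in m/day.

Cross-sectional area A = π·(d/2)² = π × (0.110/2)² = 0.009503 m².
Convert discharge: 90.8 cm³/s = 9.080e-05 m³/s.
Darcy's law rearranged: K = Q·L / (A·Δh) = 9.080e-05 × 0.587 / (0.009503 × 0.879) = 0.006381 m/s = 551.3 m/day.

551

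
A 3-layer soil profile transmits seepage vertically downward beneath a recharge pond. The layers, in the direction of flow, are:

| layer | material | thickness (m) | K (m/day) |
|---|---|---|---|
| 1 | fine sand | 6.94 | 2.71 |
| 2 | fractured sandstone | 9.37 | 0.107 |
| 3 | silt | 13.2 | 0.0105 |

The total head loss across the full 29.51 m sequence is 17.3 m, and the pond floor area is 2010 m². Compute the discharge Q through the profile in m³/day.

Flow is perpendicular to layering, so the layers act in series and the equivalent K is the thickness-weighted harmonic mean.
Total thickness L = 6.94 + 9.37 + 13.2 = 29.51 m.
Σ(b_i/K_i) = 6.94/2.71 + 9.37/0.107 + 13.2/0.0105 = 1347 d.
K_eq = L / Σ(b_i/K_i) = 29.51 / 1347 = 0.02190 m/day.
Q = K_eq · A · (Δh/L) = 0.02190 × 2010 × (17.3/29.51) = 25.81 m³/day.

25.8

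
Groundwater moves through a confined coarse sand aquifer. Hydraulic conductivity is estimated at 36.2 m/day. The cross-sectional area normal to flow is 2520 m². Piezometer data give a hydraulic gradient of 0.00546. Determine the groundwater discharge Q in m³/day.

Hydraulic gradient i = 0.00546.
Darcy's law: Q = K · A · i = 36.20 × 2520 × 0.005460 = 498.1 m³/day.

498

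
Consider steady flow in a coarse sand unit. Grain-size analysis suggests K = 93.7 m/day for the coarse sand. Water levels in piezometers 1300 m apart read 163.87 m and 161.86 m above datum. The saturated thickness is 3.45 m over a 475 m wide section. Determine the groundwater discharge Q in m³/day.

237

Cross-sectional area A = 475 × 3.45 = 1639 m².
Hydraulic gradient i = (163.87 − 161.86) / 1300 = 2.01 / 1300 = 0.001546.
Darcy's law: Q = K · A · i = 93.70 × 1639 × 0.001546 = 237.4 m³/day.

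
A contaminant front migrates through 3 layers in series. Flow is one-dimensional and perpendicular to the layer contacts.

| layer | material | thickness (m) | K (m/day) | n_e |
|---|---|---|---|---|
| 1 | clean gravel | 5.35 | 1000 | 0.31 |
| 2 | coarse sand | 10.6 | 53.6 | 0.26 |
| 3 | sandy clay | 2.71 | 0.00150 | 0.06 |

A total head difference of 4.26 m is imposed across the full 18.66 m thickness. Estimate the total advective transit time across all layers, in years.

With flow normal to the layers, continuity requires the same specific discharge q through every layer.
Σ(b_i/K_i) = 5.35/1000 + 10.6/53.6 + 2.71/0.00150 = 1807 d.
q = Δh / Σ(b_i/K_i) = 4.26 / 1807 = 0.002358 m/day.
In each layer the seepage velocity is v_i = q/n_i, so the layer transit time is t_i = b_i·n_i / q:
  layer 1 (clean gravel): t_1 = 5.35 × 0.31 / 0.002358 = 703.4 d
  layer 2 (coarse sand): t_2 = 10.6 × 0.26 / 0.002358 = 1169 d
  layer 3 (sandy clay): t_3 = 2.71 × 0.06 / 0.002358 = 68.97 d
Total t = Σ t_i = 1941 days = 5.315 years.

5.32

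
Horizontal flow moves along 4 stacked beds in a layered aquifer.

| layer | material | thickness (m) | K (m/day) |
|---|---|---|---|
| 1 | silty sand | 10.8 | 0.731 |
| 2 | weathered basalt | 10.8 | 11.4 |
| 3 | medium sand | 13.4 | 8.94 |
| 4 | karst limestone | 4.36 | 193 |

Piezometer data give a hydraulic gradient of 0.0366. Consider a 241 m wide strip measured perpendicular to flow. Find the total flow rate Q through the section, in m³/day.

9630

Flow is parallel to layering, so each bed carries its own Darcy discharge and the transmissivities add.
Σ(K_i·b_i) = 0.731×10.8 + 11.4×10.8 + 8.94×13.4 + 193×4.36 = 1092 m²/day.
Hydraulic gradient i = 0.0366.
Q = Σ(K_i·b_i) · W · i = 1092 × 241 × 0.03660 = 9635 m³/day.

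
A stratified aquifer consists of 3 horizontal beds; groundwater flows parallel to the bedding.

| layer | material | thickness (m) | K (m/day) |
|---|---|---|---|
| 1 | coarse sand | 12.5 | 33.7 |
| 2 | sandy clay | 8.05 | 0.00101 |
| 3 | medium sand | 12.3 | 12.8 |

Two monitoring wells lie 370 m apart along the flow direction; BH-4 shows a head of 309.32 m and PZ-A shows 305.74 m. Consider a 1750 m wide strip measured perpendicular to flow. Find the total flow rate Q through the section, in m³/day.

9800

Flow is parallel to layering, so each bed carries its own Darcy discharge and the transmissivities add.
Σ(K_i·b_i) = 33.7×12.5 + 0.00101×8.05 + 12.8×12.3 = 578.7 m²/day.
Hydraulic gradient i = (309.32 − 305.74) / 370 = 3.58 / 370 = 0.009676.
Q = Σ(K_i·b_i) · W · i = 578.7 × 1750 × 0.009676 = 9799 m³/day.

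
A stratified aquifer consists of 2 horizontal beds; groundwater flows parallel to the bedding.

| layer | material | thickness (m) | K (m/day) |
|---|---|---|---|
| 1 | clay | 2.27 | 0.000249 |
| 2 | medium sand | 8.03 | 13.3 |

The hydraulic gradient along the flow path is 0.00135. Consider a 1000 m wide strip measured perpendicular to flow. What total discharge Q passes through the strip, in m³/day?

144

Flow is parallel to layering, so each bed carries its own Darcy discharge and the transmissivities add.
Σ(K_i·b_i) = 0.000249×2.27 + 13.3×8.03 = 106.8 m²/day.
Hydraulic gradient i = 0.00135.
Q = Σ(K_i·b_i) · W · i = 106.8 × 1000 × 0.001350 = 144.2 m³/day.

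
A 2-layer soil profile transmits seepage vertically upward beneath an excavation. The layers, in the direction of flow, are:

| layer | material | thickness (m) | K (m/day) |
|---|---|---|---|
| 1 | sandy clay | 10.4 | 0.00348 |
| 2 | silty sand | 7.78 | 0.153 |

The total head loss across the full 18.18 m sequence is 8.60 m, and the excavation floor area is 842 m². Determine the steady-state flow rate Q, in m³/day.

Flow is perpendicular to layering, so the layers act in series and the equivalent K is the thickness-weighted harmonic mean.
Total thickness L = 10.4 + 7.78 = 18.18 m.
Σ(b_i/K_i) = 10.4/0.00348 + 7.78/0.153 = 3039 d.
K_eq = L / Σ(b_i/K_i) = 18.18 / 3039 = 0.005982 m/day.
Q = K_eq · A · (Δh/L) = 0.005982 × 842 × (8.60/18.18) = 2.382 m³/day.

2.38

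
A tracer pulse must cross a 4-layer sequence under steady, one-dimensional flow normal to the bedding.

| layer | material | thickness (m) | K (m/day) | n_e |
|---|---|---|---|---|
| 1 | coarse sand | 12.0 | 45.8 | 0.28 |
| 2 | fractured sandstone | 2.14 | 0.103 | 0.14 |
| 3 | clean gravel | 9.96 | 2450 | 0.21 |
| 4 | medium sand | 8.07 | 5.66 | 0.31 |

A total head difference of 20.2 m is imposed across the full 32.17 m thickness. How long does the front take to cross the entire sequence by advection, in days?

9.18

With flow normal to the layers, continuity requires the same specific discharge q through every layer.
Σ(b_i/K_i) = 12.0/45.8 + 2.14/0.103 + 9.96/2450 + 8.07/5.66 = 22.47 d.
q = Δh / Σ(b_i/K_i) = 20.2 / 22.47 = 0.8990 m/day.
In each layer the seepage velocity is v_i = q/n_i, so the layer transit time is t_i = b_i·n_i / q:
  layer 1 (coarse sand): t_1 = 12.0 × 0.28 / 0.8990 = 3.737 d
  layer 2 (fractured sandstone): t_2 = 2.14 × 0.14 / 0.8990 = 0.3332 d
  layer 3 (clean gravel): t_3 = 9.96 × 0.21 / 0.8990 = 2.326 d
  layer 4 (medium sand): t_4 = 8.07 × 0.31 / 0.8990 = 2.783 d
Total t = Σ t_i = 9.180 days.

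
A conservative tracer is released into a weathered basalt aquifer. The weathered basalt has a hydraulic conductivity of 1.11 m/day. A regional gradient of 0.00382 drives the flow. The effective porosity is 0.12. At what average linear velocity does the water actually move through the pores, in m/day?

0.0353

Hydraulic gradient i = 0.00382.
Darcy flux q = K · i = 1.110 × 0.003820 = 0.004240 m/day.
Seepage velocity v = q / n_e = 0.004240 / 0.12 = 0.03534 m/day.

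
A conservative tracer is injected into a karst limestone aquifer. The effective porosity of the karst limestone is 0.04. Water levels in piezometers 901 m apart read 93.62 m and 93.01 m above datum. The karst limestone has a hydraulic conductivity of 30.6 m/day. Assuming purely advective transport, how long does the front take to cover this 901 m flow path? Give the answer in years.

Hydraulic gradient i = (93.62 − 93.01) / 901 = 0.61 / 901 = 0.0006770.
Darcy flux q = K · i = 30.60 × 0.0006770 = 0.02072 m/day.
Seepage velocity v = q / n_e = 0.02072 / 0.04 = 0.5179 m/day.
Travel time t = L / v = 901 / 0.5179 = 1740 days = 4.763 years.

4.76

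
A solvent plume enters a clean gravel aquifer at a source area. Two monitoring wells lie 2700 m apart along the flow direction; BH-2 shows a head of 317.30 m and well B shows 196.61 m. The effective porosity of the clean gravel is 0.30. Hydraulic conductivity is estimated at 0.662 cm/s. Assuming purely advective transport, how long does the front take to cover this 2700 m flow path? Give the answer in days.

Convert K: 0.662 cm/s × 864 = 572.0 m/day.
Hydraulic gradient i = (317.30 − 196.61) / 2700 = 120.69 / 2700 = 0.04470.
Darcy flux q = K · i = 572.0 × 0.04470 = 25.57 m/day.
Seepage velocity v = q / n_e = 25.57 / 0.30 = 85.22 m/day.
Travel time t = L / v = 2700 / 85.22 = 31.68 days.

31.7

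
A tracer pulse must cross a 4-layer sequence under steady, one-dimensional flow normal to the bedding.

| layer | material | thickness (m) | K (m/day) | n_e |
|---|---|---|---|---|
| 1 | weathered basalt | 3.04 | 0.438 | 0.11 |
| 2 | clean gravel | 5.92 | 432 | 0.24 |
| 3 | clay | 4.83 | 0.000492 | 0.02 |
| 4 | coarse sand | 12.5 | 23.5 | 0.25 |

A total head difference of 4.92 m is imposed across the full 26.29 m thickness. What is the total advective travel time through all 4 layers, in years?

27.2

With flow normal to the layers, continuity requires the same specific discharge q through every layer.
Σ(b_i/K_i) = 3.04/0.438 + 5.92/432 + 4.83/0.000492 + 12.5/23.5 = 9825 d.
q = Δh / Σ(b_i/K_i) = 4.92 / 9825 = 0.0005008 m/day.
In each layer the seepage velocity is v_i = q/n_i, so the layer transit time is t_i = b_i·n_i / q:
  layer 1 (weathered basalt): t_1 = 3.04 × 0.11 / 0.0005008 = 667.8 d
  layer 2 (clean gravel): t_2 = 5.92 × 0.24 / 0.0005008 = 2837 d
  layer 3 (clay): t_3 = 4.83 × 0.02 / 0.0005008 = 192.9 d
  layer 4 (coarse sand): t_4 = 12.5 × 0.25 / 0.0005008 = 6240 d
Total t = Σ t_i = 9938 days = 27.21 years.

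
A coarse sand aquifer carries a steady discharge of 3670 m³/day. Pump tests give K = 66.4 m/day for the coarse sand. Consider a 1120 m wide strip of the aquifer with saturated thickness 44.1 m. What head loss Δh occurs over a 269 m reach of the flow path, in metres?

Cross-sectional area A = 1120 × 44.1 = 49392 m².
From Q = K·A·i, i = Q / (K·A) = 3670 / (66.40 × 49392) = 0.001119.
Head loss Δh = i · L = 0.001119 × 269 = 0.3010 m.

0.301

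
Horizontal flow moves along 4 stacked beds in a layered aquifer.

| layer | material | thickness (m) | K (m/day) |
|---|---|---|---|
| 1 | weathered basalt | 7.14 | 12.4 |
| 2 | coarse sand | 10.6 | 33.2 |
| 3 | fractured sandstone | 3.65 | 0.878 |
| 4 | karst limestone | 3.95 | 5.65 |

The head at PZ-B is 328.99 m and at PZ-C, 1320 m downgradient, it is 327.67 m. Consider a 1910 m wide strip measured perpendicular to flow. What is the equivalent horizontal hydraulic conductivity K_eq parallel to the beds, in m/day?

18.4

Flow is parallel to layering, so each bed carries its own Darcy discharge and the transmissivities add.
Σ(K_i·b_i) = 12.4×7.14 + 33.2×10.6 + 0.878×3.65 + 5.65×3.95 = 466.0 m²/day.
Total thickness b = 25.34 m, so K_eq = Σ(K_i·b_i)/b = 18.39 m/day.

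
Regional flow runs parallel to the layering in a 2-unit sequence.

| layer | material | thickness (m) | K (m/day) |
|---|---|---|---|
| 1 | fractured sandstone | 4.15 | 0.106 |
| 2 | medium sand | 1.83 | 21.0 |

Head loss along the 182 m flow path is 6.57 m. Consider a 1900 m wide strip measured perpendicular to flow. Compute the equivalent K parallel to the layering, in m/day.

6.50

Flow is parallel to layering, so each bed carries its own Darcy discharge and the transmissivities add.
Σ(K_i·b_i) = 0.106×4.15 + 21.0×1.83 = 38.87 m²/day.
Total thickness b = 5.980 m, so K_eq = Σ(K_i·b_i)/b = 6.500 m/day.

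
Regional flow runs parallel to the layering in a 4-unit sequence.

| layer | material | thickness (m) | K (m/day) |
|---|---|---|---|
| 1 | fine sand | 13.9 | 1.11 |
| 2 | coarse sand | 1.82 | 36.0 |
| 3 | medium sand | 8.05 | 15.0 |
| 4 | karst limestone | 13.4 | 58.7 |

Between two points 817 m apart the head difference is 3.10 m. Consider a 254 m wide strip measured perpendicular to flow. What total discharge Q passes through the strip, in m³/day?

Flow is parallel to layering, so each bed carries its own Darcy discharge and the transmissivities add.
Σ(K_i·b_i) = 1.11×13.9 + 36.0×1.82 + 15.0×8.05 + 58.7×13.4 = 988.3 m²/day.
Hydraulic gradient i = Δh / L = 3.10 / 817 = 0.003794.
Q = Σ(K_i·b_i) · W · i = 988.3 × 254 × 0.003794 = 952.5 m³/day.

952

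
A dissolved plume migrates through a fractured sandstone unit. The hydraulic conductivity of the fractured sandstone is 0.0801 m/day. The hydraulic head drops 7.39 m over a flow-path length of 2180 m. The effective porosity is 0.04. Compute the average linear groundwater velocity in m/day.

0.00679

Hydraulic gradient i = Δh / L = 7.39 / 2180 = 0.003390.
Darcy flux q = K · i = 0.08010 × 0.003390 = 0.0002715 m/day.
Seepage velocity v = q / n_e = 0.0002715 / 0.04 = 0.006788 m/day.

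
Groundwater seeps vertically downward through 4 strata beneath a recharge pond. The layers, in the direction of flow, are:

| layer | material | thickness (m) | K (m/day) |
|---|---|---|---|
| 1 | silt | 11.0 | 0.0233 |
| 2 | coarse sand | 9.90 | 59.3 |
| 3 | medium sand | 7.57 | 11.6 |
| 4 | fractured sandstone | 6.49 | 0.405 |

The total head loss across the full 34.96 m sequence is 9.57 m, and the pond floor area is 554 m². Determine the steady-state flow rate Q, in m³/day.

10.8

Flow is perpendicular to layering, so the layers act in series and the equivalent K is the thickness-weighted harmonic mean.
Total thickness L = 11.0 + 9.90 + 7.57 + 6.49 = 34.96 m.
Σ(b_i/K_i) = 11.0/0.0233 + 9.90/59.3 + 7.57/11.6 + 6.49/0.405 = 488.9 d.
K_eq = L / Σ(b_i/K_i) = 34.96 / 488.9 = 0.07150 m/day.
Q = K_eq · A · (Δh/L) = 0.07150 × 554 × (9.57/34.96) = 10.84 m³/day.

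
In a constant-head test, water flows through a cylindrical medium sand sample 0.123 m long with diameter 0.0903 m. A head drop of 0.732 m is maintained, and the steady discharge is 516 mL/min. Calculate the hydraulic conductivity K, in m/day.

Cross-sectional area A = π·(d/2)² = π × (0.0903/2)² = 0.006404 m².
Convert discharge: 516 mL/min = 8.600e-06 m³/s.
Darcy's law rearranged: K = Q·L / (A·Δh) = 8.600e-06 × 0.123 / (0.006404 × 0.732) = 0.0002256 m/s = 19.50 m/day.

19.5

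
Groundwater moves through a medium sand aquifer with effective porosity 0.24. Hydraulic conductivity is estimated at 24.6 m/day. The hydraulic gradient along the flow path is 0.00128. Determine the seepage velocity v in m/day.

0.131

Hydraulic gradient i = 0.00128.
Darcy flux q = K · i = 24.60 × 0.001280 = 0.03149 m/day.
Seepage velocity v = q / n_e = 0.03149 / 0.24 = 0.1312 m/day.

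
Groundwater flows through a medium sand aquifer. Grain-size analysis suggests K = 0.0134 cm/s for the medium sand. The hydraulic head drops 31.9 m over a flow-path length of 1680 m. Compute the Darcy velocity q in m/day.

0.220

Convert K: 0.0134 cm/s × 864 = 11.58 m/day.
Hydraulic gradient i = Δh / L = 31.9 / 1680 = 0.01899.
Specific discharge q = K · i = 11.58 × 0.01899 = 0.2198 m/day.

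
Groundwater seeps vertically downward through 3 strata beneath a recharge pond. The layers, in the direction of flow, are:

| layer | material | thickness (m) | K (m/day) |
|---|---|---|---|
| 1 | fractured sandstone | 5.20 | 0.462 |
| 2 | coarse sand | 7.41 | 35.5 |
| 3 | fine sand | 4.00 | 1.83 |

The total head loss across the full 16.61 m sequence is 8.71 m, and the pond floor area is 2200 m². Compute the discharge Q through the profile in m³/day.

1400

Flow is perpendicular to layering, so the layers act in series and the equivalent K is the thickness-weighted harmonic mean.
Total thickness L = 5.20 + 7.41 + 4.00 = 16.61 m.
Σ(b_i/K_i) = 5.20/0.462 + 7.41/35.5 + 4.00/1.83 = 13.65 d.
K_eq = L / Σ(b_i/K_i) = 16.61 / 13.65 = 1.217 m/day.
Q = K_eq · A · (Δh/L) = 1.217 × 2200 × (8.71/16.61) = 1404 m³/day.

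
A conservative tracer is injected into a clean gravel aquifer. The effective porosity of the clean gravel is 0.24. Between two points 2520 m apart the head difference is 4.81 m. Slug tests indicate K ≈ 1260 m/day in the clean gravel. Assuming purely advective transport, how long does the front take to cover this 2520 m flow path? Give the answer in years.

Hydraulic gradient i = Δh / L = 4.81 / 2520 = 0.001909.
Darcy flux q = K · i = 1260 × 0.001909 = 2.405 m/day.
Seepage velocity v = q / n_e = 2.405 / 0.24 = 10.02 m/day.
Travel time t = L / v = 2520 / 10.02 = 251.5 days = 0.6885 years.

0.689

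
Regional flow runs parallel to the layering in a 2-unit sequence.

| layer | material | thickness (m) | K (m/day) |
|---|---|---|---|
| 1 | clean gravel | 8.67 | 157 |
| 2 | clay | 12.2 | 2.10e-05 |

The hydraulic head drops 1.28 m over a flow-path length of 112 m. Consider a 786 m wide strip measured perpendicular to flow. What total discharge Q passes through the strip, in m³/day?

12200

Flow is parallel to layering, so each bed carries its own Darcy discharge and the transmissivities add.
Σ(K_i·b_i) = 157×8.67 + 2.10e-05×12.2 = 1361 m²/day.
Hydraulic gradient i = Δh / L = 1.28 / 112 = 0.01143.
Q = Σ(K_i·b_i) · W · i = 1361 × 786 × 0.01143 = 12227 m³/day.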